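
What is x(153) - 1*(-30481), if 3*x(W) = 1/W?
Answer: 13990780/459 ≈ 30481.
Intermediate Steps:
x(W) = 1/(3*W)
x(153) - 1*(-30481) = (1/3)/153 - 1*(-30481) = (1/3)*(1/153) + 30481 = 1/459 + 30481 = 13990780/459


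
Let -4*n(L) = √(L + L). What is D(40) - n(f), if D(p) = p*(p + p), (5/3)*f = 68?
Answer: 3200 + √510/10 ≈ 3202.3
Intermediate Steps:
f = 204/5 (f = (⅗)*68 = 204/5 ≈ 40.800)
D(p) = 2*p² (D(p) = p*(2*p) = 2*p²)
n(L) = -√2*√L/4 (n(L) = -√(L + L)/4 = -√2*√L/4)
D(40) - n(f) = 2*40² - (-1)*√2*√(204/5)/4 = 2*1600 - (-1)*√2*2*√255/5/4 = 3200 - (-1)*√510/10 = 3200 + √510/10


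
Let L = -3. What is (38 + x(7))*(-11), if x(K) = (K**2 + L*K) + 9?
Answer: -825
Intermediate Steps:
x(K) = 9 + K**2 - 3*K (x(K) = (K**2 - 3*K) + 9 = 9 + K**2 - 3*K)
(38 + x(7))*(-11) = (38 + (9 + 7**2 - 3*7))*(-11) = (38 + (9 + 49 - 21))*(-11) = (38 + 37)*(-11) = 75*(-11) = -825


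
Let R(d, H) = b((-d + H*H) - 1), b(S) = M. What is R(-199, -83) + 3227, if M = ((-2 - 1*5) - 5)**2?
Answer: 3371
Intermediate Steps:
M = 144 (M = ((-2 - 5) - 5)**2 = (-7 - 5)**2 = (-12)**2 = 144)
b(S) = 144
R(d, H) = 144
R(-199, -83) + 3227 = 144 + 3227 = 3371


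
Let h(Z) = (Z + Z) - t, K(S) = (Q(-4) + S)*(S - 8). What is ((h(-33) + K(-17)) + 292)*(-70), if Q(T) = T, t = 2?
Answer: -52430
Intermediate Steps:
K(S) = (-8 + S)*(-4 + S) (K(S) = (-4 + S)*(S - 8) = (-4 + S)*(-8 + S) = (-8 + S)*(-4 + S))
h(Z) = -2 + 2*Z (h(Z) = (Z + Z) - 1*2 = 2*Z - 2 = -2 + 2*Z)
((h(-33) + K(-17)) + 292)*(-70) = (((-2 + 2*(-33)) + (32 + (-17)² - 12*(-17))) + 292)*(-70) = (((-2 - 66) + (32 + 289 + 204)) + 292)*(-70) = ((-68 + 525) + 292)*(-70) = (457 + 292)*(-70) = 749*(-70) = -52430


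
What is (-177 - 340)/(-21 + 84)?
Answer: -517/63 ≈ -8.2063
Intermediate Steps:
(-177 - 340)/(-21 + 84) = -517/63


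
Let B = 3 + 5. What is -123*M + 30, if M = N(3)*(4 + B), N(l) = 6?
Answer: -8826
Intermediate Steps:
B = 8
M = 72 (M = 6*(4 + 8) = 6*12 = 72)
-123*M + 30 = -123*72 + 30 = -8856 + 30 = -8826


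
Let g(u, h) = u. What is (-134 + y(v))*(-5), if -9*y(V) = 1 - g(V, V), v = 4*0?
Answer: 6035/9 ≈ 670.56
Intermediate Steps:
v = 0
y(V) = -⅑ + V/9 (y(V) = -(1 - V)/9 = -⅑ + V/9)
(-134 + y(v))*(-5) = (-134 + (-⅑ + (⅑)*0))*(-5) = (-134 + (-⅑ + 0))*(-5) = (-134 - ⅑)*(-5) = -1207/9*(-5) = 6035/9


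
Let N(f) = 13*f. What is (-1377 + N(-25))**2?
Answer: 2896804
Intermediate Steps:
(-1377 + N(-25))**2 = (-1377 + 13*(-25))**2 = (-1377 - 325)**2 = (-1702)**2 = 2896804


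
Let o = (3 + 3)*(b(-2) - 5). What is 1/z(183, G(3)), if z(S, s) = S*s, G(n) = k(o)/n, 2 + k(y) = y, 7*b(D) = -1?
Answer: -7/14030 ≈ -0.00049893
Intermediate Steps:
b(D) = -⅐ (b(D) = (⅐)*(-1) = -⅐)
o = -216/7 (o = (3 + 3)*(-⅐ - 5) = 6*(-36/7) = -216/7 ≈ -30.857)
k(y) = -2 + y
G(n) = -230/(7*n) (G(n) = (-2 - 216/7)/n = -230/(7*n))
1/z(183, G(3)) = 1/(183*(-230/7/3)) = 1/(183*(-230/7*⅓)) = 1/(183*(-230/21)) = 1/(-14030/7) = -7/14030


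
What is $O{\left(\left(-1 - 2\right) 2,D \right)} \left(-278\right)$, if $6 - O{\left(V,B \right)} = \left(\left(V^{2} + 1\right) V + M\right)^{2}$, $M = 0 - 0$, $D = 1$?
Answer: $13699284$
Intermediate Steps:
$M = 0$ ($M = 0 + 0 = 0$)
$O{\left(V,B \right)} = 6 - V^{2} \left(1 + V^{2}\right)^{2}$ ($O{\left(V,B \right)} = 6 - \left(\left(V^{2} + 1\right) V + 0\right)^{2} = 6 - \left(\left(1 + V^{2}\right) V + 0\right)^{2} = 6 - \left(V \left(1 + V^{2}\right) + 0\right)^{2} = 6 - \left(V \left(1 + V^{2}\right)\right)^{2} = 6 - V^{2} \left(1 + V^{2}\right)^{2}$)
$O{\left(\left(-1 - 2\right) 2,D \right)} \left(-278\right) = \left(6 - \left(\left(-1 - 2\right) 2\right)^{2} \left(1 + \left(\left(-1 - 2\right) 2\right)^{2}\right)^{2}\right) \left(-278\right) = \left(6 - \left(\left(-3\right) 2\right)^{2} \left(1 + \left(\left(-3\right) 2\right)^{2}\right)^{2}\right) \left(-278\right) = \left(6 - \left(-6\right)^{2} \left(1 + \left(-6\right)^{2}\right)^{2}\right) \left(-278\right) = \left(6 - 36 \left(1 + 36\right)^{2}\right) \left(-278\right) = \left(6 - 36 \cdot 37^{2}\right) \left(-278\right) = \left(6 - 36 \cdot 1369\right) \left(-278\right) = \left(6 - 49284\right) \left(-278\right) = \left(-49278\right) \left(-278\right) = 13699284$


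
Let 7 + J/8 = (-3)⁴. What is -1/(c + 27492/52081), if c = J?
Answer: -52081/30859444 ≈ -0.0016877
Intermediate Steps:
J = 592 (J = -56 + 8*(-3)⁴ = -56 + 8*81 = -56 + 648 = 592)
c = 592
-1/(c + 27492/52081) = -1/(592 + 27492/52081) = -1/30859444/52081 = -1*52081/30859444 = -52081/30859444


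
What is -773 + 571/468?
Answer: -361193/468 ≈ -771.78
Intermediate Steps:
-773 + 571/468 = -361193/468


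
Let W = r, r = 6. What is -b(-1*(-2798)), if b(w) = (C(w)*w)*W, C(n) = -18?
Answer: 302184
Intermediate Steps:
W = 6
b(w) = -108*w (b(w) = -18*w*6 = -108*w)
-b(-1*(-2798)) = -(-108)*(-1*(-2798)) = -(-108)*2798 = -1*(-302184) = 302184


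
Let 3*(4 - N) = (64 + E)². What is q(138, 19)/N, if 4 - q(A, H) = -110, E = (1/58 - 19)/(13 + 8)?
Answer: -18791304/218084219 ≈ -0.086165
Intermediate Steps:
E = -367/406 (E = (1/58 - 19)/21 = -1101/58*1/21 = -367/406 ≈ -0.90394)
N = -218084219/164836 (N = 4 - (64 - 367/406)²/3 = 4 - (25617/406)²/3 = 4 - ⅓*656230689/164836 = 4 - 218743563/164836 = -218084219/164836 ≈ -1323.0)
q(A, H) = 114 (q(A, H) = 4 - 1*(-110) = 4 + 110 = 114)
q(138, 19)/N = 114/(-218084219/164836) = 114*(-164836/218084219) = -18791304/218084219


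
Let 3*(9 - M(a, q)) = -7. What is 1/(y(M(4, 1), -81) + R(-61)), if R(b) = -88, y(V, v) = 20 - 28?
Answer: -1/96 ≈ -0.010417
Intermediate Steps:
M(a, q) = 34/3 (M(a, q) = 9 - 1/3*(-7) = 9 + 7/3 = 34/3)
y(V, v) = -8
1/(y(M(4, 1), -81) + R(-61)) = 1/(-8 - 88) = 1/(-96) = -1/96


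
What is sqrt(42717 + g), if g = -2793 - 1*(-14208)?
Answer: 2*sqrt(13533) ≈ 232.66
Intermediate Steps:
g = 11415 (g = -2793 + 14208 = 11415)
sqrt(42717 + g) = sqrt(42717 + 11415) = sqrt(54132) = 2*sqrt(13533)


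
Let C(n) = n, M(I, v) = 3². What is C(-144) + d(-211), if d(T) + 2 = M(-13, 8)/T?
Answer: -30815/211 ≈ -146.04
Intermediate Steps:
M(I, v) = 9
d(T) = -2 + 9/T
C(-144) + d(-211) = -144 + (-2 + 9/(-211)) = -144 + (-2 + 9*(-1/211)) = -144 + (-2 - 9/211) = -144 - 431/211 = -30815/211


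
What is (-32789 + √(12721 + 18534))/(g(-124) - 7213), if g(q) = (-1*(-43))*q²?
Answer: -32789/653955 + √31255/653955 ≈ -0.049869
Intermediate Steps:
g(q) = 43*q²
(-32789 + √(12721 + 18534))/(g(-124) - 7213) = (-32789 + √(12721 + 18534))/(43*(-124)² - 7213) = (-32789 + √31255)/(43*15376 - 7213) = (-32789 + √31255)/(661168 - 7213) = (-32789 + √31255)/653955 = (-32789 + √31255)*(1/653955) = -32789/653955 + √31255/653955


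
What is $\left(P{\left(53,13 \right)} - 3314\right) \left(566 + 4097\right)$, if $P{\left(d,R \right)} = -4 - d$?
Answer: $-15718973$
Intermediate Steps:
$\left(P{\left(53,13 \right)} - 3314\right) \left(566 + 4097\right) = \left(\left(-4 - 53\right) - 3314\right) \left(566 + 4097\right) = \left(\left(-4 - 53\right) - 3314\right) 4663 = \left(-57 - 3314\right) 4663 = \left(-3371\right) 4663 = -15718973$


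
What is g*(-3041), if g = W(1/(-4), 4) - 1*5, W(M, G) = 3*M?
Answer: 69943/4 ≈ 17486.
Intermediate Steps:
g = -23/4 (g = 3/(-4) - 1*5 = 3*(-1/4) - 5 = -3/4 - 5 = -23/4 ≈ -5.7500)
g*(-3041) = -23/4*(-3041) = 69943/4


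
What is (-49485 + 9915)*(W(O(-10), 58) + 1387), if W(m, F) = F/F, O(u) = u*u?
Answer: -54923160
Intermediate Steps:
O(u) = u**2
W(m, F) = 1
(-49485 + 9915)*(W(O(-10), 58) + 1387) = (-49485 + 9915)*(1 + 1387) = -39570*1388 = -54923160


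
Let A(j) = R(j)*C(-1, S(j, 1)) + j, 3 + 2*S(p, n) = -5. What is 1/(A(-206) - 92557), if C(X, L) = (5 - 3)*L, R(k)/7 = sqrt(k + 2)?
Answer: I/(-92763*I + 112*sqrt(51)) ≈ -1.0779e-5 + 9.2944e-8*I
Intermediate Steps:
S(p, n) = -4 (S(p, n) = -3/2 + (1/2)*(-5) = -3/2 - 5/2 = -4)
R(k) = 7*sqrt(2 + k) (R(k) = 7*sqrt(k + 2) = 7*sqrt(2 + k))
C(X, L) = 2*L
A(j) = j - 56*sqrt(2 + j) (A(j) = (7*sqrt(2 + j))*(2*(-4)) + j = (7*sqrt(2 + j))*(-8) + j = -56*sqrt(2 + j) + j = j - 56*sqrt(2 + j))
1/(A(-206) - 92557) = 1/((-206 - 56*sqrt(2 - 206)) - 92557) = 1/((-206 - 112*I*sqrt(51)) - 92557) = 1/(-92763 - 112*I*sqrt(51))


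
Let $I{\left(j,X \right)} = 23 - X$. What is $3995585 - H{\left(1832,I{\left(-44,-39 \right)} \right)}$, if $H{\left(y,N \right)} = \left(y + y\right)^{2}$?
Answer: $-9429311$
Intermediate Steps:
$H{\left(y,N \right)} = 4 y^{2}$ ($H{\left(y,N \right)} = \left(2 y\right)^{2} = 4 y^{2}$)
$3995585 - H{\left(1832,I{\left(-44,-39 \right)} \right)} = 3995585 - 4 \cdot 1832^{2} = 3995585 - 4 \cdot 3356224 = 3995585 - 13424896 = -9429311$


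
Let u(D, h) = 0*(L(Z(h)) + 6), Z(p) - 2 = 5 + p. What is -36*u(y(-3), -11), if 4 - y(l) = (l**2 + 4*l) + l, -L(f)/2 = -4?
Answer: 0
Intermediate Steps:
Z(p) = 7 + p (Z(p) = 2 + (5 + p) = 7 + p)
L(f) = 8 (L(f) = -2*(-4) = 8)
y(l) = 4 - l**2 - 5*l (y(l) = 4 - ((l**2 + 4*l) + l) = 4 - (l**2 + 5*l) = 4 + (-l**2 - 5*l) = 4 - l**2 - 5*l)
u(D, h) = 0 (u(D, h) = 0*(8 + 6) = 0*14 = 0)
-36*u(y(-3), -11) = -36*0 = 0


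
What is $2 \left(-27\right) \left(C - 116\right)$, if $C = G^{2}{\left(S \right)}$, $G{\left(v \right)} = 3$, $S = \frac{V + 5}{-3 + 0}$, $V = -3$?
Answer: $5778$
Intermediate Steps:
$S = - \frac{2}{3}$ ($S = \frac{-3 + 5}{-3 + 0} = \frac{2}{-3} = 2 \left(- \frac{1}{3}\right) = - \frac{2}{3} \approx -0.66667$)
$C = 9$ ($C = 3^{2} = 9$)
$2 \left(-27\right) \left(C - 116\right) = 2 \left(-27\right) \left(9 - 116\right) = \left(-54\right) \left(-107\right) = 5778$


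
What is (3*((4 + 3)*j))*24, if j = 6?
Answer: 3024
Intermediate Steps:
(3*((4 + 3)*j))*24 = (3*((4 + 3)*6))*24 = (3*(7*6))*24 = (3*42)*24 = 126*24 = 3024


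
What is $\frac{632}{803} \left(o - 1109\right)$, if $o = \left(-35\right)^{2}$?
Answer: $\frac{73312}{803} \approx 91.298$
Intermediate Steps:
$o = 1225$
$\frac{632}{803} \left(o - 1109\right) = \frac{632}{803} \left(1225 - 1109\right) = 632 \cdot \frac{1}{803} \cdot 116 = \frac{632}{803} \cdot 116 = \frac{73312}{803}$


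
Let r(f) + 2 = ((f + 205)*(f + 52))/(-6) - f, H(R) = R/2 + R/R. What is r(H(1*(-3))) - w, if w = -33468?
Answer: 761069/24 ≈ 31711.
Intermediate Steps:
H(R) = 1 + R/2 (H(R) = R*(1/2) + 1 = R/2 + 1 = 1 + R/2)
r(f) = -2 - f - (52 + f)*(205 + f)/6 (r(f) = -2 + (((f + 205)*(f + 52))/(-6) - f) = -2 + (((205 + f)*(52 + f))*(-1/6) - f) = -2 + (((52 + f)*(205 + f))*(-1/6) - f) = -2 + (-(52 + f)*(205 + f)/6 - f) = -2 + (-f - (52 + f)*(205 + f)/6) = -2 - f - (52 + f)*(205 + f)/6)
r(H(1*(-3))) - w = (-5336/3 - 263*(1 + (1*(-3))/2)/6 - (1 + (1*(-3))/2)**2/6) - 1*(-33468) = (-5336/3 - 263*(1 + (1/2)*(-3))/6 - (1 + (1/2)*(-3))**2/6) + 33468 = (-5336/3 - 263*(1 - 3/2)/6 - (1 - 3/2)**2/6) + 33468 = (-5336/3 - 263/6*(-1/2) - (-1/2)**2/6) + 33468 = (-5336/3 + 263/12 - 1/6*1/4) + 33468 = (-5336/3 + 263/12 - 1/24) + 33468 = -42163/24 + 33468 = 761069/24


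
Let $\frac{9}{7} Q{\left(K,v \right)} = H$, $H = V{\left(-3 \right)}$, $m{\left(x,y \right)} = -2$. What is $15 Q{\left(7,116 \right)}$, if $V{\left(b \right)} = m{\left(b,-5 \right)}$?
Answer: $- \frac{70}{3} \approx -23.333$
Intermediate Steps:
$V{\left(b \right)} = -2$
$H = -2$
$Q{\left(K,v \right)} = - \frac{14}{9}$ ($Q{\left(K,v \right)} = \frac{7}{9} \left(-2\right) = - \frac{14}{9}$)
$15 Q{\left(7,116 \right)} = 15 \left(- \frac{14}{9}\right) = - \frac{70}{3}$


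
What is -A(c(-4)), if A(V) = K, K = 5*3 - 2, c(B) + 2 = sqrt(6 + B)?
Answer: -13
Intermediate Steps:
c(B) = -2 + sqrt(6 + B)
K = 13 (K = 15 - 2 = 13)
A(V) = 13
-A(c(-4)) = -1*13 = -13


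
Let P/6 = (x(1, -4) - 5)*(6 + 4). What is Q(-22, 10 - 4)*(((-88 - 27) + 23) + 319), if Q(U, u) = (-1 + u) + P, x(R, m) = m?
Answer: -121445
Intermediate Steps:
P = -540 (P = 6*((-4 - 5)*(6 + 4)) = 6*(-9*10) = 6*(-90) = -540)
Q(U, u) = -541 + u (Q(U, u) = (-1 + u) - 540 = -541 + u)
Q(-22, 10 - 4)*(((-88 - 27) + 23) + 319) = (-541 + (10 - 4))*(((-88 - 27) + 23) + 319) = (-541 + 6)*((-115 + 23) + 319) = -535*(-92 + 319) = -535*227 = -121445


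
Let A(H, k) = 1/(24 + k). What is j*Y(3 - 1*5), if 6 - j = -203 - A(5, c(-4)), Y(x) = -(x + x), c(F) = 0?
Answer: 5017/6 ≈ 836.17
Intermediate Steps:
Y(x) = -2*x
j = 5017/24 (j = 6 - (-203 - 1/(24 + 0)) = 6 - (-203 - 1/24) = 6 - 1*(-4873/24) = 6 + 4873/24 = 5017/24 ≈ 209.04)
j*Y(3 - 1*5) = 5017*(-2*(3 - 1*5))/24 = 5017*(-2*(3 - 5))/24 = 5017*(-2*(-2))/24 = (5017/24)*4 = 5017/6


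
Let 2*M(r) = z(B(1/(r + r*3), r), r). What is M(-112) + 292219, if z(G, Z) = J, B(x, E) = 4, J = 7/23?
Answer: 13442081/46 ≈ 2.9222e+5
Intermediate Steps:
J = 7/23 (J = 7*(1/23) = 7/23 ≈ 0.30435)
z(G, Z) = 7/23
M(r) = 7/46 (M(r) = (½)*(7/23) = 7/46)
M(-112) + 292219 = 7/46 + 292219 = 13442081/46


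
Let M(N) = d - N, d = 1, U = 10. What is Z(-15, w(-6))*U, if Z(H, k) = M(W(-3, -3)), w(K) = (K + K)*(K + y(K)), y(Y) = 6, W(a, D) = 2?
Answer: -10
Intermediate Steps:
w(K) = 2*K*(6 + K) (w(K) = (K + K)*(K + 6) = (2*K)*(6 + K) = 2*K*(6 + K))
M(N) = 1 - N
Z(H, k) = -1 (Z(H, k) = 1 - 1*2 = 1 - 2 = -1)
Z(-15, w(-6))*U = -1*10 = -10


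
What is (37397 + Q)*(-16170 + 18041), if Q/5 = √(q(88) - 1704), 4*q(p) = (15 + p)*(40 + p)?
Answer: 69969787 + 18710*√398 ≈ 7.0343e+7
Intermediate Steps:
q(p) = (15 + p)*(40 + p)/4 (q(p) = ((15 + p)*(40 + p))/4 = (15 + p)*(40 + p)/4)
Q = 10*√398 (Q = 5*√((150 + (¼)*88² + (55/4)*88) - 1704) = 5*√((150 + (¼)*7744 + 1210) - 1704) = 5*√((150 + 1936 + 1210) - 1704) = 5*√(3296 - 1704) = 5*√1592 = 5*(2*√398) = 10*√398 ≈ 199.50)
(37397 + Q)*(-16170 + 18041) = (37397 + 10*√398)*(-16170 + 18041) = (37397 + 10*√398)*1871 = 69969787 + 18710*√398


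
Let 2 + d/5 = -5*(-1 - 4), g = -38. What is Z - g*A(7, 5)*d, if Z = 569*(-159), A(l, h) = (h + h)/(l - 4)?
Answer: -227713/3 ≈ -75904.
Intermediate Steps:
A(l, h) = 2*h/(-4 + l) (A(l, h) = (2*h)/(-4 + l) = 2*h/(-4 + l))
d = 115 (d = -10 + 5*(-5*(-1 - 4)) = -10 + 5*(-5*(-5)) = -10 + 5*25 = -10 + 125 = 115)
Z = -90471
Z - g*A(7, 5)*d = -90471 - (-76*5/(-4 + 7))*115 = -90471 - (-76*5/3)*115 = -90471 - (-38*10/3)*115 = -90471 - (-380)*115/3 = -90471 - 1*(-43700/3) = -90471 + 43700/3 = -227713/3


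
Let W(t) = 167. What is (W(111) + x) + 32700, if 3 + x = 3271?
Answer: 36135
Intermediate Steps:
x = 3268 (x = -3 + 3271 = 3268)
(W(111) + x) + 32700 = (167 + 3268) + 32700 = 3435 + 32700 = 36135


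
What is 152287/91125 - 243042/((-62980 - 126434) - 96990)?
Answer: 10960468033/4349760750 ≈ 2.5198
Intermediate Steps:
152287/91125 - 243042/((-62980 - 126434) - 96990) = 152287*(1/91125) - 243042/(-189414 - 96990) = 152287/91125 - 243042/(-286404) = 152287/91125 - 243042*(-1/286404) = 152287/91125 + 40507/47734 = 10960468033/4349760750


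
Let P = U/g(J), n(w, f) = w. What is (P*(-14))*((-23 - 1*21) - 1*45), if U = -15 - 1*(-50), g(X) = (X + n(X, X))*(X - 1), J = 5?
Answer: 4361/4 ≈ 1090.3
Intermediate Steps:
g(X) = 2*X*(-1 + X) (g(X) = (X + X)*(X - 1) = (2*X)*(-1 + X) = 2*X*(-1 + X))
U = 35 (U = -15 + 50 = 35)
P = 7/8 (P = 35/((2*5*(-1 + 5))) = 35/((2*5*4)) = 35/40 = 35*(1/40) = 7/8 ≈ 0.87500)
(P*(-14))*((-23 - 1*21) - 1*45) = ((7/8)*(-14))*((-23 - 1*21) - 1*45) = -49*((-23 - 21) - 45)/4 = -49*(-44 - 45)/4 = -49/4*(-89) = 4361/4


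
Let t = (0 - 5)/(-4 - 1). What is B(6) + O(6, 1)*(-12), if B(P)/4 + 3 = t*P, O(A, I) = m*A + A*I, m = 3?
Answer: -276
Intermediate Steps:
t = 1 (t = -5/(-5) = -5*(-⅕) = 1)
O(A, I) = 3*A + A*I
B(P) = -12 + 4*P (B(P) = -12 + 4*(1*P) = -12 + 4*P)
B(6) + O(6, 1)*(-12) = (-12 + 4*6) + (6*(3 + 1))*(-12) = (-12 + 24) + (6*4)*(-12) = 12 + 24*(-12) = 12 - 288 = -276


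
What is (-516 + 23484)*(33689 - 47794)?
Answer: -323963640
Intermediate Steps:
(-516 + 23484)*(33689 - 47794) = 22968*(-14105) = -323963640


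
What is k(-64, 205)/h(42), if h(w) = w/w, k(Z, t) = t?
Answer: 205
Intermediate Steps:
h(w) = 1
k(-64, 205)/h(42) = 205/1 = 205*1 = 205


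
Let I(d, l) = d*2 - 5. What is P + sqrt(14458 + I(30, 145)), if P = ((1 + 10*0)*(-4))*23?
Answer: -92 + sqrt(14513) ≈ 28.470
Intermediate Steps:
I(d, l) = -5 + 2*d (I(d, l) = 2*d - 5 = -5 + 2*d)
P = -92 (P = ((1 + 0)*(-4))*23 = (1*(-4))*23 = -4*23 = -92)
P + sqrt(14458 + I(30, 145)) = -92 + sqrt(14458 + (-5 + 2*30)) = -92 + sqrt(14458 + (-5 + 60)) = -92 + sqrt(14458 + 55) = -92 + sqrt(14513)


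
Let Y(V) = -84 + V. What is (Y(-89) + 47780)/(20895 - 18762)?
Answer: 15869/711 ≈ 22.319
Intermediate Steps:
(Y(-89) + 47780)/(20895 - 18762) = ((-84 - 89) + 47780)/(20895 - 18762) = (-173 + 47780)/2133 = 47607*(1/2133) = 15869/711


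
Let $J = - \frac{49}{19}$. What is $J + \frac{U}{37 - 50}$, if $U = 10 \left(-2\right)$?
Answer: $- \frac{257}{247} \approx -1.0405$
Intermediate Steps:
$U = -20$
$J = - \frac{49}{19}$ ($J = \left(-49\right) \frac{1}{19} = - \frac{49}{19} \approx -2.5789$)
$J + \frac{U}{37 - 50} = - \frac{49}{19} - \frac{20}{37 - 50} = - \frac{49}{19} - \frac{20}{-13} = - \frac{49}{19} - - \frac{20}{13} = - \frac{49}{19} + \frac{20}{13} = - \frac{257}{247}$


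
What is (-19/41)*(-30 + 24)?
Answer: 114/41 ≈ 2.7805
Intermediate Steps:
(-19/41)*(-30 + 24) = -19*1/41*(-6) = -19/41*(-6) = 114/41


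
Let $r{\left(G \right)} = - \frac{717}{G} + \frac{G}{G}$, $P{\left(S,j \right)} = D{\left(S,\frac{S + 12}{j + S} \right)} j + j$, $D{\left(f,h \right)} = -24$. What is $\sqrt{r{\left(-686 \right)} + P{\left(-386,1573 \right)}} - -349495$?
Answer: $349495 + \frac{i \sqrt{347443474}}{98} \approx 3.495 \cdot 10^{5} + 190.2 i$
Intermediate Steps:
$P{\left(S,j \right)} = - 23 j$ ($P{\left(S,j \right)} = - 24 j + j = - 23 j$)
$r{\left(G \right)} = 1 - \frac{717}{G}$ ($r{\left(G \right)} = - \frac{717}{G} + 1 = 1 - \frac{717}{G}$)
$\sqrt{r{\left(-686 \right)} + P{\left(-386,1573 \right)}} - -349495 = \sqrt{\frac{-717 - 686}{-686} - 36179} - -349495 = \sqrt{\left(- \frac{1}{686}\right) \left(-1403\right) - 36179} + 349495 = \sqrt{\frac{1403}{686} - 36179} + 349495 = \sqrt{- \frac{24817391}{686}} + 349495 = \frac{i \sqrt{347443474}}{98} + 349495 = 349495 + \frac{i \sqrt{347443474}}{98}$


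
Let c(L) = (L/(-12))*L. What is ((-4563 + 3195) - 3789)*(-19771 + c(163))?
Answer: 453508299/4 ≈ 1.1338e+8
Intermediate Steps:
c(L) = -L**2/12 (c(L) = (L*(-1/12))*L = (-L/12)*L = -L**2/12)
((-4563 + 3195) - 3789)*(-19771 + c(163)) = ((-4563 + 3195) - 3789)*(-19771 - 1/12*163**2) = (-1368 - 3789)*(-19771 - 1/12*26569) = -5157*(-19771 - 26569/12) = -5157*(-263821/12) = 453508299/4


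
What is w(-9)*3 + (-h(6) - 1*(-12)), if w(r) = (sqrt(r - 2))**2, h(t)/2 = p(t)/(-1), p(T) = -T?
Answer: -33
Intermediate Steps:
h(t) = 2*t (h(t) = 2*(-t/(-1)) = 2*(-t*(-1)) = 2*t)
w(r) = -2 + r (w(r) = (sqrt(-2 + r))**2 = -2 + r)
w(-9)*3 + (-h(6) - 1*(-12)) = (-2 - 9)*3 + (-2*6 - 1*(-12)) = -11*3 + (-1*12 + 12) = -33 + (-12 + 12) = -33 + 0 = -33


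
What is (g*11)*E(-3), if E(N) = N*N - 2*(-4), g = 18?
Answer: 3366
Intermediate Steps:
E(N) = 8 + N**2 (E(N) = N**2 + 8 = 8 + N**2)
(g*11)*E(-3) = (18*11)*(8 + (-3)**2) = 198*(8 + 9) = 198*17 = 3366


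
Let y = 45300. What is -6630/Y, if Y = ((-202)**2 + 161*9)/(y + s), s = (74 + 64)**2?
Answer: -426600720/42253 ≈ -10096.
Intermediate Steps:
s = 19044 (s = 138**2 = 19044)
Y = 42253/64344 (Y = ((-202)**2 + 161*9)/(45300 + 19044) = (40804 + 1449)/64344 = 42253*(1/64344) = 42253/64344 ≈ 0.65667)
-6630/Y = -6630/42253/64344 = -6630*64344/42253 = -426600720/42253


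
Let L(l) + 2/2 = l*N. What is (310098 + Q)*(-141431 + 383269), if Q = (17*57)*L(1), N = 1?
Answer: 74993480124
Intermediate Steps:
L(l) = -1 + l (L(l) = -1 + l*1 = -1 + l)
Q = 0 (Q = (17*57)*(-1 + 1) = 969*0 = 0)
(310098 + Q)*(-141431 + 383269) = (310098 + 0)*(-141431 + 383269) = 310098*241838 = 74993480124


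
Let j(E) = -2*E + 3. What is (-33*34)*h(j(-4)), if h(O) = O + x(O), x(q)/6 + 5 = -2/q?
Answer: 22542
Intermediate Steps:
j(E) = 3 - 2*E
x(q) = -30 - 12/q (x(q) = -30 + 6*(-2/q) = -30 - 12/q)
h(O) = -30 + O - 12/O (h(O) = O + (-30 - 12/O) = -30 + O - 12/O)
(-33*34)*h(j(-4)) = (-33*34)*(-30 + (3 - 2*(-4)) - 12/(3 - 2*(-4))) = -1122*(-30 + (3 + 8) - 12/(3 + 8)) = -1122*(-30 + 11 - 12/11) = -1122*(-221/11) = 22542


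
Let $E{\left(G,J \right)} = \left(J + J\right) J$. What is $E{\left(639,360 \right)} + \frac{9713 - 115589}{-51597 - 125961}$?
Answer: $\frac{7670523246}{29593} \approx 2.592 \cdot 10^{5}$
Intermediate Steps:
$E{\left(G,J \right)} = 2 J^{2}$ ($E{\left(G,J \right)} = 2 J J = 2 J^{2}$)
$E{\left(639,360 \right)} + \frac{9713 - 115589}{-51597 - 125961} = 2 \cdot 360^{2} + \frac{9713 - 115589}{-51597 - 125961} = 2 \cdot 129600 - \frac{105876}{-177558} = 259200 - - \frac{17646}{29593} = 259200 + \frac{17646}{29593} = \frac{7670523246}{29593}$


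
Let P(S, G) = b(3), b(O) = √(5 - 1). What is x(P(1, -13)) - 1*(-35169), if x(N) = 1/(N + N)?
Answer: 140677/4 ≈ 35169.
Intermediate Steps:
b(O) = 2 (b(O) = √4 = 2)
P(S, G) = 2
x(N) = 1/(2*N)
x(P(1, -13)) - 1*(-35169) = (½)/2 - 1*(-35169) = (½)*(½) + 35169 = ¼ + 35169 = 140677/4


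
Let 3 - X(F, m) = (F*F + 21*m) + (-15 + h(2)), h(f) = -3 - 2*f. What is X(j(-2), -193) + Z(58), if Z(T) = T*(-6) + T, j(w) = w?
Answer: 3784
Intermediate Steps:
X(F, m) = 25 - F² - 21*m (X(F, m) = 3 - ((F*F + 21*m) + (-15 + (-3 - 2*2))) = 3 - ((F² + 21*m) + (-15 + (-3 - 4))) = 3 - ((F² + 21*m) + (-15 - 7)) = 3 - ((F² + 21*m) - 22) = 3 - (-22 + F² + 21*m) = 3 + (22 - F² - 21*m) = 25 - F² - 21*m)
Z(T) = -5*T (Z(T) = -6*T + T = -5*T)
X(j(-2), -193) + Z(58) = (25 - 1*(-2)² - 21*(-193)) - 5*58 = (25 - 1*4 + 4053) - 290 = (25 - 4 + 4053) - 290 = 4074 - 290 = 3784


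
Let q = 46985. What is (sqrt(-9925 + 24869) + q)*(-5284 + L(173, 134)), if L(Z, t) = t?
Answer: -241972750 - 20600*sqrt(934) ≈ -2.4260e+8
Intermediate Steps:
(sqrt(-9925 + 24869) + q)*(-5284 + L(173, 134)) = (sqrt(-9925 + 24869) + 46985)*(-5284 + 134) = (sqrt(14944) + 46985)*(-5150) = (4*sqrt(934) + 46985)*(-5150) = (46985 + 4*sqrt(934))*(-5150) = -241972750 - 20600*sqrt(934)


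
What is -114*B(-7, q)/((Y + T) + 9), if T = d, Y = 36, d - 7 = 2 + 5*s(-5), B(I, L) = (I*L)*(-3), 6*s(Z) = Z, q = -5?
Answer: 71820/299 ≈ 240.20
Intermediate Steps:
s(Z) = Z/6
B(I, L) = -3*I*L
d = 29/6 (d = 7 + (2 + 5*((1/6)*(-5))) = 7 + (2 + 5*(-5/6)) = 7 + (2 - 25/6) = 7 - 13/6 = 29/6 ≈ 4.8333)
T = 29/6 ≈ 4.8333
-114*B(-7, q)/((Y + T) + 9) = -114*(-3*(-7)*(-5))/((36 + 29/6) + 9) = -(-11970)/(245/6 + 9) = -(-11970)/299/6 = -(-11970)*6/299 = -114*(-630/299) = 71820/299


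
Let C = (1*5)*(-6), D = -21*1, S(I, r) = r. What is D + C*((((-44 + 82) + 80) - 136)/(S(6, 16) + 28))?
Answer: -96/11 ≈ -8.7273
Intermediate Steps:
D = -21
C = -30 (C = 5*(-6) = -30)
D + C*((((-44 + 82) + 80) - 136)/(S(6, 16) + 28)) = -21 - 30*(((-44 + 82) + 80) - 136)/(16 + 28) = -21 - 30*((38 + 80) - 136)/44 = -21 - 30*(118 - 136)/44 = -21 - (-540)/44 = -21 - 30*(-9/22) = -21 + 135/11 = -96/11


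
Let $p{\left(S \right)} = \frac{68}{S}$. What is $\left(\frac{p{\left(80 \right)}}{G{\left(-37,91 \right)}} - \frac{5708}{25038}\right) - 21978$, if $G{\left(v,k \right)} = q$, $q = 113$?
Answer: $- \frac{621828472537}{28292940} \approx -21978.0$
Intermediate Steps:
$G{\left(v,k \right)} = 113$
$\left(\frac{p{\left(80 \right)}}{G{\left(-37,91 \right)}} - \frac{5708}{25038}\right) - 21978 = \left(\frac{68 \cdot \frac{1}{80}}{113} - \frac{5708}{25038}\right) - 21978 = \left(68 \cdot \frac{1}{80} \cdot \frac{1}{113} - \frac{2854}{12519}\right) - 21978 = \left(\frac{17}{20} \cdot \frac{1}{113} - \frac{2854}{12519}\right) - 21978 = \left(\frac{17}{2260} - \frac{2854}{12519}\right) - 21978 = - \frac{6237217}{28292940} - 21978 = - \frac{621828472537}{28292940}$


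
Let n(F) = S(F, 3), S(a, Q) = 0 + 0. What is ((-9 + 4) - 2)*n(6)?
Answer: 0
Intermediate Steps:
S(a, Q) = 0
n(F) = 0
((-9 + 4) - 2)*n(6) = ((-9 + 4) - 2)*0 = (-5 - 2)*0 = -7*0 = 0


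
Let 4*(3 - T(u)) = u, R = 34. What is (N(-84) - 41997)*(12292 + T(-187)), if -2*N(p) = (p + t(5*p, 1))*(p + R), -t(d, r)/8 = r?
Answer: -2186809999/4 ≈ -5.4670e+8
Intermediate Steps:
t(d, r) = -8*r
T(u) = 3 - u/4
N(p) = -(-8 + p)*(34 + p)/2 (N(p) = -(p - 8*1)*(p + 34)/2 = -(p - 8)*(34 + p)/2 = -(-8 + p)*(34 + p)/2)
(N(-84) - 41997)*(12292 + T(-187)) = ((136 - 13*(-84) - ½*(-84)²) - 41997)*(12292 + (3 - ¼*(-187))) = ((136 + 1092 - ½*7056) - 41997)*(12292 + (3 + 187/4)) = ((136 + 1092 - 3528) - 41997)*(12292 + 199/4) = (-2300 - 41997)*(49367/4) = -44297*49367/4 = -2186809999/4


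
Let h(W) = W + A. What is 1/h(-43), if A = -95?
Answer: -1/138 ≈ -0.0072464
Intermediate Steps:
h(W) = -95 + W (h(W) = W - 95 = -95 + W)
1/h(-43) = 1/(-95 - 43) = 1/(-138) = -1/138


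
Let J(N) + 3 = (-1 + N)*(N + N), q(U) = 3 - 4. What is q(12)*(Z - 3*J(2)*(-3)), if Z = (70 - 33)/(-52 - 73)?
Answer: -1088/125 ≈ -8.7040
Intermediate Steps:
q(U) = -1
J(N) = -3 + 2*N*(-1 + N) (J(N) = -3 + (-1 + N)*(N + N) = -3 + (-1 + N)*(2*N) = -3 + 2*N*(-1 + N))
Z = -37/125 (Z = 37/(-125) = 37*(-1/125) = -37/125 ≈ -0.29600)
q(12)*(Z - 3*J(2)*(-3)) = -(-37/125 - 3*(-3 - 2*2 + 2*2²)*(-3)) = -(-37/125 - 3*(-3 - 4 + 2*4)*(-3)) = -(-37/125 - 3*(-3 - 4 + 8)*(-3)) = -(-37/125 - 3*1*(-3)) = -(-37/125 - 3*(-3)) = -(-37/125 + 9) = -1*1088/125 = -1088/125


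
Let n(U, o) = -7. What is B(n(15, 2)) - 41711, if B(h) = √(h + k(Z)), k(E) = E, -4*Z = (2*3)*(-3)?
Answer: -41711 + I*√10/2 ≈ -41711.0 + 1.5811*I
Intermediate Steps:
Z = 9/2 (Z = -2*3*(-3)/4 = -3*(-3)/2 = -¼*(-18) = 9/2 ≈ 4.5000)
B(h) = √(9/2 + h) (B(h) = √(h + 9/2) = √(9/2 + h))
B(n(15, 2)) - 41711 = √(18 + 4*(-7))/2 - 41711 = √(18 - 28)/2 - 41711 = √(-10)/2 - 41711 = (I*√10)/2 - 41711 = I*√10/2 - 41711 = -41711 + I*√10/2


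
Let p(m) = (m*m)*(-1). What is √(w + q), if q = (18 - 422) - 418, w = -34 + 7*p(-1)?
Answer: I*√863 ≈ 29.377*I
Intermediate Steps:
p(m) = -m² (p(m) = m²*(-1) = -m²)
w = -41 (w = -34 + 7*(-1*(-1)²) = -34 + 7*(-1*1) = -34 + 7*(-1) = -34 - 7 = -41)
q = -822 (q = -404 - 418 = -822)
√(w + q) = √(-41 - 822) = √(-863) = I*√863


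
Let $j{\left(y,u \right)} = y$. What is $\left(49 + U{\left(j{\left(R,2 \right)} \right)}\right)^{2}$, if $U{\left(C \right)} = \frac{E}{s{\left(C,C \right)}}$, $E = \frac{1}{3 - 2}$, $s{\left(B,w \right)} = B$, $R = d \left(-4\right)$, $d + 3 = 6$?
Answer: $\frac{344569}{144} \approx 2392.8$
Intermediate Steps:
$d = 3$ ($d = -3 + 6 = 3$)
$R = -12$ ($R = 3 \left(-4\right) = -12$)
$E = 1$ ($E = 1^{-1} = 1$)
$U{\left(C \right)} = \frac{1}{C}$ ($U{\left(C \right)} = 1 \frac{1}{C} = \frac{1}{C}$)
$\left(49 + U{\left(j{\left(R,2 \right)} \right)}\right)^{2} = \left(49 + \frac{1}{-12}\right)^{2} = \left(49 - \frac{1}{12}\right)^{2} = \left(\frac{587}{12}\right)^{2} = \frac{344569}{144}$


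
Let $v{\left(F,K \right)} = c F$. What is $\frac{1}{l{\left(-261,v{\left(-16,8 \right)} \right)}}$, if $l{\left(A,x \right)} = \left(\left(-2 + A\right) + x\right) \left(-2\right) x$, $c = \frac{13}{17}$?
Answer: $- \frac{289}{1946464} \approx -0.00014847$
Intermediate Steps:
$c = \frac{13}{17}$ ($c = 13 \cdot \frac{1}{17} = \frac{13}{17} \approx 0.76471$)
$v{\left(F,K \right)} = \frac{13 F}{17}$
$l{\left(A,x \right)} = x \left(4 - 2 A - 2 x\right)$ ($l{\left(A,x \right)} = \left(-2 + A + x\right) \left(-2\right) x = \left(4 - 2 A - 2 x\right) x = x \left(4 - 2 A - 2 x\right)$)
$\frac{1}{l{\left(-261,v{\left(-16,8 \right)} \right)}} = \frac{1}{2 \cdot \frac{13}{17} \left(-16\right) \left(2 - -261 - \frac{13}{17} \left(-16\right)\right)} = \frac{1}{2 \left(- \frac{208}{17}\right) \left(2 + 261 - - \frac{208}{17}\right)} = \frac{1}{2 \left(- \frac{208}{17}\right) \left(2 + 261 + \frac{208}{17}\right)} = \frac{1}{2 \left(- \frac{208}{17}\right) \frac{4679}{17}} = \frac{1}{- \frac{1946464}{289}} = - \frac{289}{1946464}$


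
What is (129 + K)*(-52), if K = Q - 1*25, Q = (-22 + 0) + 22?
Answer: -5408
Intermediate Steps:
Q = 0 (Q = -22 + 22 = 0)
K = -25 (K = 0 - 1*25 = 0 - 25 = -25)
(129 + K)*(-52) = (129 - 25)*(-52) = 104*(-52) = -5408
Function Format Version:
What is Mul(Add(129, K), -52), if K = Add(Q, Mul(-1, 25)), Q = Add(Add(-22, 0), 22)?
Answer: -5408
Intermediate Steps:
Q = 0 (Q = Add(-22, 22) = 0)
K = -25 (K = Add(0, Mul(-1, 25)) = Add(0, -25) = -25)
Mul(Add(129, K), -52) = Mul(Add(129, -25), -52) = Mul(104, -52) = -5408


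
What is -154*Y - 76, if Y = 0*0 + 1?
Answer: -230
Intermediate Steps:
Y = 1 (Y = 0 + 1 = 1)
-154*Y - 76 = -154*1 - 76 = -154 - 76 = -230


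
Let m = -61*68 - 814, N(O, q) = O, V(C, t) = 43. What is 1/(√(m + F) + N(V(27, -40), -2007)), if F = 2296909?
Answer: -43/2290098 + √2291947/2290098 ≈ 0.00064229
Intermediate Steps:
m = -4962 (m = -4148 - 814 = -4962)
1/(√(m + F) + N(V(27, -40), -2007)) = 1/(√(-4962 + 2296909) + 43) = 1/(√2291947 + 43) = 1/(43 + √2291947)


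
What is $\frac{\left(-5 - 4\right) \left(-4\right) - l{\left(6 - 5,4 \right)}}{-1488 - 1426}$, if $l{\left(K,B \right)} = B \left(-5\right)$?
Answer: $- \frac{28}{1457} \approx -0.019218$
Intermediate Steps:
$l{\left(K,B \right)} = - 5 B$
$\frac{\left(-5 - 4\right) \left(-4\right) - l{\left(6 - 5,4 \right)}}{-1488 - 1426} = \frac{\left(-5 - 4\right) \left(-4\right) - \left(-5\right) 4}{-1488 - 1426} = \frac{\left(-9\right) \left(-4\right) - -20}{-2914} = - \frac{36 + 20}{2914} = \left(- \frac{1}{2914}\right) 56 = - \frac{28}{1457}$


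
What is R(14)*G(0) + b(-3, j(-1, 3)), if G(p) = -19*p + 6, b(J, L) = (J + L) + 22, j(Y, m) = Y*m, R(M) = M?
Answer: 100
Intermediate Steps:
b(J, L) = 22 + J + L
G(p) = 6 - 19*p
R(14)*G(0) + b(-3, j(-1, 3)) = 14*(6 - 19*0) + (22 - 3 - 1*3) = 14*(6 + 0) + (22 - 3 - 3) = 14*6 + 16 = 84 + 16 = 100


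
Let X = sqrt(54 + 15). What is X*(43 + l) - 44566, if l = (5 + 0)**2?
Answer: -44566 + 68*sqrt(69) ≈ -44001.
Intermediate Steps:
l = 25 (l = 5**2 = 25)
X = sqrt(69) ≈ 8.3066
X*(43 + l) - 44566 = sqrt(69)*(43 + 25) - 44566 = sqrt(69)*68 - 44566 = 68*sqrt(69) - 44566 = -44566 + 68*sqrt(69)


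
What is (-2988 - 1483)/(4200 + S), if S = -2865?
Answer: -4471/1335 ≈ -3.3491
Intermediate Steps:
(-2988 - 1483)/(4200 + S) = (-2988 - 1483)/(4200 - 2865) = -4471/1335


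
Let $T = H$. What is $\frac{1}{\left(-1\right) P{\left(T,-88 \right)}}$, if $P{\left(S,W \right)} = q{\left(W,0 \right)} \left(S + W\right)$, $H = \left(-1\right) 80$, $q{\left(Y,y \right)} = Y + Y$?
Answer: $- \frac{1}{29568} \approx -3.382 \cdot 10^{-5}$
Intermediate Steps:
$q{\left(Y,y \right)} = 2 Y$
$H = -80$
$T = -80$
$P{\left(S,W \right)} = 2 W \left(S + W\right)$
$\frac{1}{\left(-1\right) P{\left(T,-88 \right)}} = \frac{1}{\left(-1\right) 2 \left(-88\right) \left(-80 - 88\right)} = \frac{1}{\left(-1\right) 2 \left(-88\right) \left(-168\right)} = \frac{1}{\left(-1\right) 29568} = \frac{1}{-29568} = - \frac{1}{29568}$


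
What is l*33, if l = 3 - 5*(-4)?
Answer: 759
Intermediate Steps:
l = 23 (l = 3 + 20 = 23)
l*33 = 23*33 = 759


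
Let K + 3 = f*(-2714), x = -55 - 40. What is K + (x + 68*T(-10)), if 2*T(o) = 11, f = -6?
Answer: 16560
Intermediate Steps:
T(o) = 11/2 (T(o) = (½)*11 = 11/2)
x = -95
K = 16281 (K = -3 - 6*(-2714) = -3 + 16284 = 16281)
K + (x + 68*T(-10)) = 16281 + (-95 + 68*(11/2)) = 16281 + (-95 + 374) = 16281 + 279 = 16560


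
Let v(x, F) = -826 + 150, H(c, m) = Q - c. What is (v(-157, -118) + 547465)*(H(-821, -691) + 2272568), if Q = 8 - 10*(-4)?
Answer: 1243090343793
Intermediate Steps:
Q = 48 (Q = 8 + 40 = 48)
H(c, m) = 48 - c
v(x, F) = -676
(v(-157, -118) + 547465)*(H(-821, -691) + 2272568) = (-676 + 547465)*((48 - 1*(-821)) + 2272568) = 546789*((48 + 821) + 2272568) = 546789*(869 + 2272568) = 546789*2273437 = 1243090343793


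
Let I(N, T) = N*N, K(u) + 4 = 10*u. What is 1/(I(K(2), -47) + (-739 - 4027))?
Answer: -1/4510 ≈ -0.00022173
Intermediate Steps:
K(u) = -4 + 10*u
I(N, T) = N²
1/(I(K(2), -47) + (-739 - 4027)) = 1/((-4 + 10*2)² + (-739 - 4027)) = 1/((-4 + 20)² - 4766) = 1/(16² - 4766) = 1/(256 - 4766) = 1/(-4510) = -1/4510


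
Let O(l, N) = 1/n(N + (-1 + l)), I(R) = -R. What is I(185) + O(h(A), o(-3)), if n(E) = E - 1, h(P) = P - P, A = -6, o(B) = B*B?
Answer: -1294/7 ≈ -184.86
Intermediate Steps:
o(B) = B²
h(P) = 0
n(E) = -1 + E
O(l, N) = 1/(-2 + N + l) (O(l, N) = 1/(-1 + (N + (-1 + l))) = 1/(-1 + (-1 + N + l)) = 1/(-2 + N + l))
I(185) + O(h(A), o(-3)) = -1*185 + 1/(-2 + (-3)² + 0) = -185 + 1/(-2 + 9 + 0) = -185 + 1/7 = -185 + ⅐ = -1294/7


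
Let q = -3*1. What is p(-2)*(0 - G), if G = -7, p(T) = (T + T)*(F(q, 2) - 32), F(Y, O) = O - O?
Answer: 896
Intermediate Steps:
q = -3
F(Y, O) = 0
p(T) = -64*T (p(T) = (T + T)*(0 - 32) = (2*T)*(-32) = -64*T)
p(-2)*(0 - G) = (-64*(-2))*(0 - 1*(-7)) = 128*(0 + 7) = 128*7 = 896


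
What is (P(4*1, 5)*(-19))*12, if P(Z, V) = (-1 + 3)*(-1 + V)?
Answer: -1824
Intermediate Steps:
P(Z, V) = -2 + 2*V (P(Z, V) = 2*(-1 + V) = -2 + 2*V)
(P(4*1, 5)*(-19))*12 = ((-2 + 2*5)*(-19))*12 = ((-2 + 10)*(-19))*12 = (8*(-19))*12 = -152*12 = -1824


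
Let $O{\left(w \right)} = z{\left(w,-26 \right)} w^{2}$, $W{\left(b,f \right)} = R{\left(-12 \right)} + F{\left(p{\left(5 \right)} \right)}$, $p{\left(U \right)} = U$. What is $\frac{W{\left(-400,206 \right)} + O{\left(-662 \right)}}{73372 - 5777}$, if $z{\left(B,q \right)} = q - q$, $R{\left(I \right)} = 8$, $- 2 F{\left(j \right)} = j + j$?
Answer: $\frac{3}{67595} \approx 4.4382 \cdot 10^{-5}$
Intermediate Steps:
$F{\left(j \right)} = - j$ ($F{\left(j \right)} = - \frac{j + j}{2} = - \frac{2 j}{2} = - j$)
$z{\left(B,q \right)} = 0$
$W{\left(b,f \right)} = 3$ ($W{\left(b,f \right)} = 8 - 5 = 3$)
$O{\left(w \right)} = 0$ ($O{\left(w \right)} = 0 w^{2} = 0$)
$\frac{W{\left(-400,206 \right)} + O{\left(-662 \right)}}{73372 - 5777} = \frac{3 + 0}{73372 - 5777} = \frac{3}{67595}$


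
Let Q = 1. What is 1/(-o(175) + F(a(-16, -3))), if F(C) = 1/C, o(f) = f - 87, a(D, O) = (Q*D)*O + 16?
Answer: -64/5631 ≈ -0.011366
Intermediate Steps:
a(D, O) = 16 + D*O (a(D, O) = (1*D)*O + 16 = D*O + 16 = 16 + D*O)
o(f) = -87 + f
1/(-o(175) + F(a(-16, -3))) = 1/(-(-87 + 175) + 1/(16 - 16*(-3))) = 1/(-1*88 + 1/(16 + 48)) = 1/(-88 + 1/64) = 1/(-5631/64) = -64/5631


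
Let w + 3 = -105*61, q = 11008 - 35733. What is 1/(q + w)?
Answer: -1/31133 ≈ -3.2120e-5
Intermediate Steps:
q = -24725
w = -6408 (w = -3 - 105*61 = -3 - 6405 = -6408)
1/(q + w) = 1/(-24725 - 6408) = 1/(-31133) = -1/31133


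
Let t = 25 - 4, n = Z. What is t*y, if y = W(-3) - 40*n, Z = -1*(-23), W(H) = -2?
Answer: -19362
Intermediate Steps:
Z = 23
n = 23
t = 21
y = -922 (y = -2 - 40*23 = -2 - 920 = -922)
t*y = 21*(-922) = -19362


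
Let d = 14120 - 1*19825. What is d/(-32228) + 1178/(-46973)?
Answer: 32859483/216263692 ≈ 0.15194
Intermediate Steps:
d = -5705 (d = 14120 - 19825 = -5705)
d/(-32228) + 1178/(-46973) = -5705/(-32228) + 1178/(-46973) = -5705*(-1/32228) + 1178*(-1/46973) = 815/4604 - 1178/46973 = 32859483/216263692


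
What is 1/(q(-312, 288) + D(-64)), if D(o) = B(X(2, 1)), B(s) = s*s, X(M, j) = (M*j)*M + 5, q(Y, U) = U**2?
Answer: 1/83025 ≈ 1.2045e-5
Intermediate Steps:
X(M, j) = 5 + j*M**2 (X(M, j) = j*M**2 + 5 = 5 + j*M**2)
B(s) = s**2
D(o) = 81 (D(o) = (5 + 1*2**2)**2 = (5 + 1*4)**2 = (5 + 4)**2 = 9**2 = 81)
1/(q(-312, 288) + D(-64)) = 1/(288**2 + 81) = 1/(82944 + 81) = 1/83025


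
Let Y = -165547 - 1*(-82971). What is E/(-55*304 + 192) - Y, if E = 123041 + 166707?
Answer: 341131595/4132 ≈ 82559.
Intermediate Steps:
E = 289748
Y = -82576 (Y = -165547 + 82971 = -82576)
E/(-55*304 + 192) - Y = 289748/(-55*304 + 192) - 1*(-82576) = 289748/(-16720 + 192) + 82576 = 289748/(-16528) + 82576 = 289748*(-1/16528) + 82576 = -72437/4132 + 82576 = 341131595/4132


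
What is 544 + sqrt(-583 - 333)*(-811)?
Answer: 544 - 1622*I*sqrt(229) ≈ 544.0 - 24545.0*I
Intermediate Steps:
544 + sqrt(-583 - 333)*(-811) = 544 + sqrt(-916)*(-811) = 544 + (2*I*sqrt(229))*(-811) = 544 - 1622*I*sqrt(229)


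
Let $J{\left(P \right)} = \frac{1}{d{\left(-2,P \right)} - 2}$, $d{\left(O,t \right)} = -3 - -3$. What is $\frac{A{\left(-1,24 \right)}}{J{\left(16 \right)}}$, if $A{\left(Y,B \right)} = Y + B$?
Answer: $-46$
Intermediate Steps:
$A{\left(Y,B \right)} = B + Y$
$d{\left(O,t \right)} = 0$ ($d{\left(O,t \right)} = -3 + 3 = 0$)
$J{\left(P \right)} = - \frac{1}{2}$ ($J{\left(P \right)} = \frac{1}{0 - 2} = \frac{1}{-2} = - \frac{1}{2}$)
$\frac{A{\left(-1,24 \right)}}{J{\left(16 \right)}} = \frac{24 - 1}{- \frac{1}{2}} = 23 \left(-2\right) = -46$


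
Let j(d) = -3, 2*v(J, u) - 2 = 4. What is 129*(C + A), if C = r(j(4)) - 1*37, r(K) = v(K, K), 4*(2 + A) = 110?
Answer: -2193/2 ≈ -1096.5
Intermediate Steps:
A = 51/2 (A = -2 + (¼)*110 = -2 + 55/2 = 51/2 ≈ 25.500)
v(J, u) = 3 (v(J, u) = 1 + (½)*4 = 1 + 2 = 3)
r(K) = 3
C = -34 (C = 3 - 1*37 = 3 - 37 = -34)
129*(C + A) = 129*(-34 + 51/2) = 129*(-17/2) = -2193/2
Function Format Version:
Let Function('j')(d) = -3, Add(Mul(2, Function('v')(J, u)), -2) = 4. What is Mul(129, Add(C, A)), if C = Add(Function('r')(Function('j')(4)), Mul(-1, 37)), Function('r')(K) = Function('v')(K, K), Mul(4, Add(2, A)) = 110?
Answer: Rational(-2193, 2) ≈ -1096.5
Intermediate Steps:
A = Rational(51, 2) (A = Add(-2, Mul(Rational(1, 4), 110)) = Add(-2, Rational(55, 2)) = Rational(51, 2) ≈ 25.500)
Function('v')(J, u) = 3 (Function('v')(J, u) = Add(1, Mul(Rational(1, 2), 4)) = Add(1, 2) = 3)
Function('r')(K) = 3
C = -34 (C = Add(3, Mul(-1, 37)) = Add(3, -37) = -34)
Mul(129, Add(C, A)) = Mul(129, Add(-34, Rational(51, 2))) = Mul(129, Rational(-17, 2)) = Rational(-2193, 2)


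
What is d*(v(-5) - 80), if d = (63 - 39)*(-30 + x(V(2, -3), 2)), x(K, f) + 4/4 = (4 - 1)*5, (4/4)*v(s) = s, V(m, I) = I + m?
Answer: 32640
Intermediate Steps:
v(s) = s
x(K, f) = 14 (x(K, f) = -1 + (4 - 1)*5 = -1 + 3*5 = -1 + 15 = 14)
d = -384 (d = (63 - 39)*(-30 + 14) = 24*(-16) = -384)
d*(v(-5) - 80) = -384*(-5 - 80) = -384*(-85) = 32640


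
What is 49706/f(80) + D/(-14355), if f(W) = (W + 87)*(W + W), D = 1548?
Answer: 7468523/4261840 ≈ 1.7524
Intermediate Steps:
f(W) = 2*W*(87 + W) (f(W) = (87 + W)*(2*W) = 2*W*(87 + W))
49706/f(80) + D/(-14355) = 49706/((2*80*(87 + 80))) + 1548/(-14355) = 49706/((2*80*167)) + 1548*(-1/14355) = 49706/26720 - 172/1595 = 49706*(1/26720) - 172/1595 = 24853/13360 - 172/1595 = 7468523/4261840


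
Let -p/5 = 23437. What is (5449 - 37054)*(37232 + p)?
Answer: 2526914565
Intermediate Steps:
p = -117185 (p = -5*23437 = -117185)
(5449 - 37054)*(37232 + p) = (5449 - 37054)*(37232 - 117185) = -31605*(-79953) = 2526914565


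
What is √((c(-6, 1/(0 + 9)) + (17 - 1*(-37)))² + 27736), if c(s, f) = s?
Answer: 2*√7510 ≈ 173.32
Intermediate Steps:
√((c(-6, 1/(0 + 9)) + (17 - 1*(-37)))² + 27736) = √((-6 + (17 - 1*(-37)))² + 27736) = √((-6 + (17 + 37))² + 27736) = √((-6 + 54)² + 27736) = √(48² + 27736) = √(2304 + 27736) = √30040 = 2*√7510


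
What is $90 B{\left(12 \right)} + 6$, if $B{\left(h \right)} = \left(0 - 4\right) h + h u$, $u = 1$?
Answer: $-3234$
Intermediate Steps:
$B{\left(h \right)} = - 3 h$ ($B{\left(h \right)} = \left(0 - 4\right) h + h 1 = - 4 h + h = - 3 h$)
$90 B{\left(12 \right)} + 6 = 90 \left(\left(-3\right) 12\right) + 6 = 90 \left(-36\right) + 6 = -3240 + 6 = -3234$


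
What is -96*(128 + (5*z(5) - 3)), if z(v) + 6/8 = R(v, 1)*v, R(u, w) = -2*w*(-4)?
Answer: -30840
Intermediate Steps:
R(u, w) = 8*w
z(v) = -¾ + 8*v (z(v) = -¾ + (8*1)*v = -¾ + 8*v)
-96*(128 + (5*z(5) - 3)) = -96*(128 + (5*(-¾ + 8*5) - 3)) = -96*(128 + (5*(-¾ + 40) - 3)) = -96*(128 + (5*(157/4) - 3)) = -96*(128 + (785/4 - 3)) = -96*(128 + 773/4) = -96*1285/4 = -30840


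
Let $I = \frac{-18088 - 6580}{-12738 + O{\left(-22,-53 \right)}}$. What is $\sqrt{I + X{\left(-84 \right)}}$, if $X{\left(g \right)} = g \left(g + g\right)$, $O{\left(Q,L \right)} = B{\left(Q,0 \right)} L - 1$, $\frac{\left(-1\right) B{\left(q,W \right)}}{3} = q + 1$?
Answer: $\frac{\sqrt{912094505378}}{8039} \approx 118.8$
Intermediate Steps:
$B{\left(q,W \right)} = -3 - 3 q$ ($B{\left(q,W \right)} = - 3 \left(q + 1\right) = - 3 \left(1 + q\right) = -3 - 3 q$)
$O{\left(Q,L \right)} = -1 + L \left(-3 - 3 Q\right)$ ($O{\left(Q,L \right)} = \left(-3 - 3 Q\right) L - 1 = L \left(-3 - 3 Q\right) - 1 = -1 + L \left(-3 - 3 Q\right)$)
$X{\left(g \right)} = 2 g^{2}$ ($X{\left(g \right)} = g 2 g = 2 g^{2}$)
$I = \frac{12334}{8039}$ ($I = \frac{-18088 - 6580}{-12738 - \left(1 - 159 \left(1 - 22\right)\right)} = - \frac{24668}{-12738 - \left(1 - -3339\right)} = - \frac{24668}{-12738 - 3340} = - \frac{24668}{-16078} = \left(-24668\right) \left(- \frac{1}{16078}\right) = \frac{12334}{8039} \approx 1.5343$)
$\sqrt{I + X{\left(-84 \right)}} = \sqrt{\frac{12334}{8039} + 2 \left(-84\right)^{2}} = \sqrt{\frac{12334}{8039} + 2 \cdot 7056} = \sqrt{\frac{12334}{8039} + 14112} = \sqrt{\frac{113458702}{8039}} = \frac{\sqrt{912094505378}}{8039}$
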